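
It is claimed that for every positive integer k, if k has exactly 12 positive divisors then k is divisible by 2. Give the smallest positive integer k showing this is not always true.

k = 315

A counterexample is any positive integer k such that k has exactly 12 positive divisors but k is not divisible by 2; we check each in order.
For k = 60, 72, 84, 90, …, 294, 306, 308 the conclusion holds.
k = 315: τ(315) = 12; 315 mod 2 = 1.
Hence k = 315 is a counterexample.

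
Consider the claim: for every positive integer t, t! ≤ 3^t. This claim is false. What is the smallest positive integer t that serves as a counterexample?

t = 7

The first 6 eligible values, up to t = 6, all satisfy the conclusion.
t = 7: t! = 5040 and 3^t = 2187, so 5040 > 2187.
So t = 7 is the smallest counterexample.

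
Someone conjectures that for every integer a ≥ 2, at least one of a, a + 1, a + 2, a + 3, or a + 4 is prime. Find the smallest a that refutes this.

We need the least integer a ≥ 2 for which a, a + 1, a + 2, a + 3, a + 4 are all composite.
For a = 2, 3, 4, 5, …, 21, 22, 23 the conclusion holds.
a = 24: 24 = 2 × 12; 25 = 5 × 5; 26 = 2 × 13; 27 = 3 × 9; 28 = 2 × 14 — all composite.
Hence a = 24 is a counterexample.

a = 24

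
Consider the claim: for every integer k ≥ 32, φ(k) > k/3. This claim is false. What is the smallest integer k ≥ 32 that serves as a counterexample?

k = 36

We need the least integer k ≥ 32 for which the claim fails.
For k = 32, 33, 34, 35 the conclusion holds.
k = 36: φ(36) = 12 and 36/3 = 12, so φ(36) ≤ 36/3.
So k = 36 is the smallest counterexample.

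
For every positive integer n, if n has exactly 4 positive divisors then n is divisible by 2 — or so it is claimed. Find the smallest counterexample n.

We need the least positive integer n for which n has exactly 4 positive divisors but n is not divisible by 2.
The first 4 eligible values, up to n = 14, all satisfy the conclusion.
n = 15: τ(15) = 4; 15 mod 2 = 1.

n = 15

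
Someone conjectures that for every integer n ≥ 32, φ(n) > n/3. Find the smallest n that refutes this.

n = 36

For n = 32, 33, 34, 35 the conclusion holds.
n = 36: φ(36) = 12 and 36/3 = 12, so φ(36) ≤ 36/3.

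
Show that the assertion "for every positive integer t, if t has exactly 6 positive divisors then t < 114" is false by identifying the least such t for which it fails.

For t = 12, 18, 20, 28, …, 92, 98, 99 the conclusion holds.
t = 116: τ(116) = 6; 116 ≥ 114.
So t = 116 is the smallest counterexample.

t = 116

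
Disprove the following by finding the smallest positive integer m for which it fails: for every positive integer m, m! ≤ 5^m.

Check each positive integer m in order until m! > 5^m.
For m = 1, 2, 3, 4, …, 9, 10, 11 the conclusion holds.
m = 12: m! = 479001600 and 5^m = 244140625, so 479001600 > 244140625.

m = 12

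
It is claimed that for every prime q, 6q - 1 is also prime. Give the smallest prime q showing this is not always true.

The first 4 eligible values, up to q = 7, all satisfy the conclusion.
q = 11: 6q - 1 = 65 = 5 × 13, not prime.

q = 11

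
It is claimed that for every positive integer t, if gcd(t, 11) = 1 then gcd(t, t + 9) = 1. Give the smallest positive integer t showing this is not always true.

A counterexample is any positive integer t such that gcd(t, 11) = 1 but gcd(t, t + 9) > 1; we check each in order.
For t = 1, 2 the conclusion holds.
t = 3: gcd(3, 12) = 3.
Hence t = 3 is a counterexample.

t = 3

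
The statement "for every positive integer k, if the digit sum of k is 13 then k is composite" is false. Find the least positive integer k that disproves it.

k = 67

Check each positive integer k in order until the digit sum of k is 13 but k is prime.
For k = 49, 58 the conclusion holds.
k = 67: digit sum 13; 67 is prime, not composite.
Hence k = 67 is a counterexample.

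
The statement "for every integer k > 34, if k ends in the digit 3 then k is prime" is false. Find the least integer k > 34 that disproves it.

k = 63

For k = 43, 53 the conclusion holds.
k = 63: 63 ends in 3; 63 = 3 × 21, composite.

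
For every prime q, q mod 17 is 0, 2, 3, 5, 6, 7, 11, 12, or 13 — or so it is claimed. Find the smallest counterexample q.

For q = 2, 3, 5, 7, 11, 13, 17, 19, 23, 29 the conclusion holds.
q = 31: 31 mod 17 = 14 — not in {0, 2, 3, 5, 6, 7, 11, 12, 13}.
So q = 31 is the smallest counterexample.

q = 31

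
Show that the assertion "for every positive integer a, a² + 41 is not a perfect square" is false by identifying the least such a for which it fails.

We need the least positive integer a for which a² + 41 is a perfect square.
The first 19 eligible values, up to a = 19, all satisfy the conclusion.
a = 20: 20² + 41 = 441 = 21², a perfect square.

a = 20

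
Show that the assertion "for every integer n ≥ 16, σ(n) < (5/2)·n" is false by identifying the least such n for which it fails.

n = 24

We need the least integer n ≥ 16 for which the claim fails.
For n = 16, 17, 18, 19, 20, 21, 22, 23 the conclusion holds.
n = 24: σ(24) = 60; 60 ≥ 60.
Hence n = 24 is a counterexample.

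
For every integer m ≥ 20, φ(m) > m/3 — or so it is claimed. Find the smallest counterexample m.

We need the least integer m ≥ 20 for which the claim fails.
The first 4 eligible values, up to m = 23, all satisfy the conclusion.
m = 24: φ(24) = 8 and 24/3 = 8, so φ(24) ≤ 24/3.
Hence m = 24 is a counterexample.

m = 24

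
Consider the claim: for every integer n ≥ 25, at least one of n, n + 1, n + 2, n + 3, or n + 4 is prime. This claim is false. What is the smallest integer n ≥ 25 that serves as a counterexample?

Check each integer n ≥ 25 in order until n, n + 1, n + 2, n + 3, n + 4 are all composite.
The first 7 eligible values, up to n = 31, all satisfy the conclusion.
n = 32: 32 = 2 × 16; 33 = 3 × 11; 34 = 2 × 17; 35 = 5 × 7; 36 = 2 × 18 — all composite.

n = 32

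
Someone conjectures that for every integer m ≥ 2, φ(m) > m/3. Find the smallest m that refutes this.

m = 6

m = 2: φ(2) = 1 and 2/3 = 2/3, so φ(2) > 2/3.
m = 3: φ(3) = 2 and 3/3 = 1, so φ(3) > 3/3.
m = 4: φ(4) = 2 and 4/3 = 4/3, so φ(4) > 4/3.
m = 5: φ(5) = 4 and 5/3 = 5/3, so φ(5) > 5/3.
m = 6: φ(6) = 2 and 6/3 = 2, so φ(6) ≤ 6/3.
Thus m = 6 disproves the claim, and no smaller m works.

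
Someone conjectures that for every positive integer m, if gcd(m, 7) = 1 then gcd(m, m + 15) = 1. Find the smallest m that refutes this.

We need the least positive integer m for which gcd(m, 7) = 1 but gcd(m, m + 15) > 1.
m = 1: gcd(1, 16) = 1.
m = 2: gcd(2, 17) = 1.
m = 3: gcd(3, 18) = 3.
Thus m = 3 disproves the claim, and no smaller m works.

m = 3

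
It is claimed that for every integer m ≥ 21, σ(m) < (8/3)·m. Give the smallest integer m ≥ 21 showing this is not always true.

m = 60

A counterexample is any integer m ≥ 21 such that the claim fails; we check each in order.
For m = 21, 22, 23, 24, …, 57, 58, 59 the conclusion holds.
m = 60: σ(60) = 168; 168 ≥ 160.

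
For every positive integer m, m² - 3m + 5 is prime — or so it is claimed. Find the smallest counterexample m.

m = 4

We need the least positive integer m for which m² - 3m + 5 is not prime.
m = 1: m² - 3m + 5 = 3, prime.
m = 2: m² - 3m + 5 = 3, prime.
m = 3: m² - 3m + 5 = 5, prime.
m = 4: m² - 3m + 5 = 9 = 3 × 3, composite.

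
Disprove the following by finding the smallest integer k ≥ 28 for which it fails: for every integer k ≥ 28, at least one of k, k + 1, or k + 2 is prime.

k = 32

We need the least integer k ≥ 28 for which k, k + 1, k + 2 are all composite.
For k = 28, 29, 30, 31 the conclusion holds.
k = 32: 32 = 2 × 16; 33 = 3 × 11; 34 = 2 × 17 — all composite.
Thus k = 32 disproves the claim, and no smaller k works.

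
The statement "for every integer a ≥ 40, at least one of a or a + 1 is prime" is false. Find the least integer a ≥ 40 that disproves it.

a = 44

We need the least integer a ≥ 40 for which a, a + 1 are both composite.
For a = 40, 41, 42, 43 the conclusion holds.
a = 44: 44 = 2 × 22; 45 = 3 × 15 — both composite.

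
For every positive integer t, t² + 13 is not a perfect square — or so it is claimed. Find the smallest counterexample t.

We need the least positive integer t for which t² + 13 is a perfect square.
t = 1: 1² + 13 = 14, not a perfect square.
t = 2: 2² + 13 = 17, not a perfect square.
t = 3: 3² + 13 = 22, not a perfect square.
t = 4: 4² + 13 = 29, not a perfect square.
t = 5: 5² + 13 = 38, not a perfect square.
t = 6: 6² + 13 = 49 = 7², a perfect square.

t = 6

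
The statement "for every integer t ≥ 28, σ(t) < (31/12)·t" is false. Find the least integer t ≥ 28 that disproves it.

For t = 28, 29, 30, 31, …, 45, 46, 47 the conclusion holds.
t = 48: σ(48) = 124; 124 ≥ 124.

t = 48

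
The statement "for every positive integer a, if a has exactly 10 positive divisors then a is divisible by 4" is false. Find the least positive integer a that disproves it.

a = 162

For a = 48, 80, 112 the conclusion holds.
a = 162: τ(162) = 10; 162 mod 4 = 2.
Hence a = 162 is a counterexample.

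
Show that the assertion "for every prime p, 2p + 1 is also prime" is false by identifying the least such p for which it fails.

A counterexample is any prime p such that 2p + 1 is not prime; we check each in order.
p = 2: 2p + 1 = 5, prime.
p = 3: 2p + 1 = 7, prime.
p = 5: 2p + 1 = 11, prime.
p = 7: 2p + 1 = 15 = 3 × 5, not prime.
Thus p = 7 disproves the claim, and no smaller p works.

p = 7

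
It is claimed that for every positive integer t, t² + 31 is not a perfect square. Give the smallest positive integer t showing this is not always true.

Check each positive integer t in order until t² + 31 is a perfect square.
For t = 1, 2, 3, 4, …, 12, 13, 14 the conclusion holds.
t = 15: 15² + 31 = 256 = 16², a perfect square.
So t = 15 is the smallest counterexample.

t = 15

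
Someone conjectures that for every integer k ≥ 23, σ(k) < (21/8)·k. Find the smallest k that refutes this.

k = 60

Check each integer k ≥ 23 in order until the claim fails.
The first 37 eligible values, up to k = 59, all satisfy the conclusion.
k = 60: σ(60) = 168; 168 ≥ 315/2.
So k = 60 is the smallest counterexample.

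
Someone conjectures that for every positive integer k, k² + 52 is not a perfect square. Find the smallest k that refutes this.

A counterexample is any positive integer k such that k² + 52 is a perfect square; we check each in order.
The first 11 eligible values, up to k = 11, all satisfy the conclusion.
k = 12: 12² + 52 = 196 = 14², a perfect square.

k = 12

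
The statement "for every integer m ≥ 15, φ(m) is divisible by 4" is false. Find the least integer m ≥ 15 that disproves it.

m = 18

For m = 15, 16, 17 the conclusion holds.
m = 18: φ(18) = 6; 6 mod 4 = 2.
Hence m = 18 is a counterexample.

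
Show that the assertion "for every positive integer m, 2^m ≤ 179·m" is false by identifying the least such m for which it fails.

m = 11

For m = 1, 2, 3, 4, 5, 6, 7, 8, 9, 10 the conclusion holds.
m = 11: 2^m = 2048 and 179·m = 1969, so 2048 > 1969.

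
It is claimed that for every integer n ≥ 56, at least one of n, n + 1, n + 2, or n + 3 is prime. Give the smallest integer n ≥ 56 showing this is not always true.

n = 62

Check each integer n ≥ 56 in order until n, n + 1, n + 2, n + 3 are all composite.
The first 6 eligible values, up to n = 61, all satisfy the conclusion.
n = 62: 62 = 2 × 31; 63 = 3 × 21; 64 = 2 × 32; 65 = 5 × 13 — all composite.
So n = 62 is the smallest counterexample.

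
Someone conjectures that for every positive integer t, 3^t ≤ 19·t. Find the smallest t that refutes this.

We need the least positive integer t for which 3^t > 19·t.
t = 1: 3^t = 3 and 19·t = 19, so 3 ≤ 19.
t = 2: 3^t = 9 and 19·t = 38, so 9 ≤ 38.
t = 3: 3^t = 27 and 19·t = 57, so 27 ≤ 57.
t = 4: 3^t = 81 and 19·t = 76, so 81 > 76.
So t = 4 is the smallest counterexample.

t = 4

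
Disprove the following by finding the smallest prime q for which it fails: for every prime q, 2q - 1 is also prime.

q = 5

q = 2: 2q - 1 = 3, prime.
q = 3: 2q - 1 = 5, prime.
q = 5: 2q - 1 = 9 = 3 × 3, not prime.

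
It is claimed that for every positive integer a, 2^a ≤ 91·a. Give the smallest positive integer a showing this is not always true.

The first 9 eligible values, up to a = 9, all satisfy the conclusion.
a = 10: 2^a = 1024 and 91·a = 910, so 1024 > 910.
Thus a = 10 disproves the claim, and no smaller a works.

a = 10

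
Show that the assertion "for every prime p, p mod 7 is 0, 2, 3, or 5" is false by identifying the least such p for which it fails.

For p = 2, 3, 5, 7 the conclusion holds.
p = 11: 11 mod 7 = 4 — not in {0, 2, 3, 5}.
So p = 11 is the smallest counterexample.

p = 11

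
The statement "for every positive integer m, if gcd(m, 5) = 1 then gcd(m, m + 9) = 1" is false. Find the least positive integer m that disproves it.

m = 3

For m = 1, 2 the conclusion holds.
m = 3: gcd(3, 12) = 3.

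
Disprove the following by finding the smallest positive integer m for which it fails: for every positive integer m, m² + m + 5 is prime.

m = 4

A counterexample is any positive integer m such that m² + m + 5 is not prime; we check each in order.
m = 1: m² + m + 5 = 7, prime.
m = 2: m² + m + 5 = 11, prime.
m = 3: m² + m + 5 = 17, prime.
m = 4: m² + m + 5 = 25 = 5 × 5, composite.
Hence m = 4 is a counterexample.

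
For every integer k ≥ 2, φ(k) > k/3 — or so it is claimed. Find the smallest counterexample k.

k = 2: φ(2) = 1 and 2/3 = 2/3, so φ(2) > 2/3.
k = 3: φ(3) = 2 and 3/3 = 1, so φ(3) > 3/3.
k = 4: φ(4) = 2 and 4/3 = 4/3, so φ(4) > 4/3.
k = 5: φ(5) = 4 and 5/3 = 5/3, so φ(5) > 5/3.
k = 6: φ(6) = 2 and 6/3 = 2, so φ(6) ≤ 6/3.
Thus k = 6 disproves the claim, and no smaller k works.

k = 6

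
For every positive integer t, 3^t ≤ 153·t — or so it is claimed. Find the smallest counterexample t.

t = 7

Check each positive integer t in order until 3^t > 153·t.
The first 6 eligible values, up to t = 6, all satisfy the conclusion.
t = 7: 3^t = 2187 and 153·t = 1071, so 2187 > 1071.
So t = 7 is the smallest counterexample.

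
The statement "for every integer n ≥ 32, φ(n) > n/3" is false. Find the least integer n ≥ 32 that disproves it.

For n = 32, 33, 34, 35 the conclusion holds.
n = 36: φ(36) = 12 and 36/3 = 12, so φ(36) ≤ 36/3.

n = 36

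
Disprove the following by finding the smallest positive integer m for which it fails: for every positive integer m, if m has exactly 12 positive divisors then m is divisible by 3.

m = 140

For m = 60, 72, 84, 90, 96, 108, 126, 132 the conclusion holds.
m = 140: τ(140) = 12; 140 mod 3 = 2.
Hence m = 140 is a counterexample.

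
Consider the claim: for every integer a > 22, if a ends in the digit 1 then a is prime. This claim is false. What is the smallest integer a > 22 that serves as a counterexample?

We need the least integer a > 22 for which a ends in the digit 1 but a is not prime.
a = 31: 31 ends in 1 and is prime.
a = 41: 41 ends in 1 and is prime.
a = 51: 51 ends in 1; 51 = 3 × 17, composite.

a = 51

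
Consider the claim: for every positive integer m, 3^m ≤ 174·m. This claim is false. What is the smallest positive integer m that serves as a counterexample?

For m = 1, 2, 3, 4, 5, 6 the conclusion holds.
m = 7: 3^m = 2187 and 174·m = 1218, so 2187 > 1218.
So m = 7 is the smallest counterexample.

m = 7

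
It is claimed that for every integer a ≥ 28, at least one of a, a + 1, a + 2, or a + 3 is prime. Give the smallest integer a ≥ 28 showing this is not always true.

a = 32

a = 28: 29 is prime.
a = 29: 29 is prime.
a = 30: 31 is prime.
a = 31: 31 is prime.
a = 32: 32 = 2 × 16; 33 = 3 × 11; 34 = 2 × 17; 35 = 5 × 7 — all composite.
So a = 32 is the smallest counterexample.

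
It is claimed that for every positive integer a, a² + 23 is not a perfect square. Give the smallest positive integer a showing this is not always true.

A counterexample is any positive integer a such that a² + 23 is a perfect square; we check each in order.
The first 10 eligible values, up to a = 10, all satisfy the conclusion.
a = 11: 11² + 23 = 144 = 12², a perfect square.

a = 11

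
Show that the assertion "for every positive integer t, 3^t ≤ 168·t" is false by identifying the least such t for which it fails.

We need the least positive integer t for which 3^t > 168·t.
For t = 1, 2, 3, 4, 5, 6 the conclusion holds.
t = 7: 3^t = 2187 and 168·t = 1176, so 2187 > 1176.

t = 7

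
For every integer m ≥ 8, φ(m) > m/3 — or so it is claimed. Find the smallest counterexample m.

m = 12

A counterexample is any integer m ≥ 8 such that the claim fails; we check each in order.
For m = 8, 9, 10, 11 the conclusion holds.
m = 12: φ(12) = 4 and 12/3 = 4, so φ(12) ≤ 12/3.
Thus m = 12 disproves the claim, and no smaller m works.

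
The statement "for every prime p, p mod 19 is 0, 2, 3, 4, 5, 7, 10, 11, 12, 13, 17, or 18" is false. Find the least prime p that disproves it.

p = 47

A counterexample is any prime p such that the claim fails; we check each in order.
The first 14 eligible values, up to p = 43, all satisfy the conclusion.
p = 47: 47 mod 19 = 9 — not in {0, 2, 3, 4, 5, 7, 10, 11, 12, 13, 17, 18}.
Hence p = 47 is a counterexample.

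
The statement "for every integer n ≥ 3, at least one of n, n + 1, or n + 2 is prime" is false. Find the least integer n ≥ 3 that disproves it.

n = 8

A counterexample is any integer n ≥ 3 such that n, n + 1, n + 2 are all composite; we check each in order.
The first 5 eligible values, up to n = 7, all satisfy the conclusion.
n = 8: 8 = 2 × 4; 9 = 3 × 3; 10 = 2 × 5 — all composite.
Hence n = 8 is a counterexample.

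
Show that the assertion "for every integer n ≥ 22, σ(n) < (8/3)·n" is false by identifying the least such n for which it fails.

n = 60

A counterexample is any integer n ≥ 22 such that the claim fails; we check each in order.
For n = 22, 23, 24, 25, …, 57, 58, 59 the conclusion holds.
n = 60: σ(60) = 168; 168 ≥ 160.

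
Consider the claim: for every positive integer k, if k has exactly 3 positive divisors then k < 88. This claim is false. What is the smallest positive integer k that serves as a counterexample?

k = 121

Check each positive integer k in order until k has exactly 3 positive divisors but the claim fails.
The first 4 eligible values, up to k = 49, all satisfy the conclusion.
k = 121: τ(121) = 3; 121 ≥ 88.
Thus k = 121 disproves the claim, and no smaller k works.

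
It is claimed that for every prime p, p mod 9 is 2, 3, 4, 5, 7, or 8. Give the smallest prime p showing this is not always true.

p = 19

A counterexample is any prime p such that the claim fails; we check each in order.
The first 7 eligible values, up to p = 17, all satisfy the conclusion.
p = 19: 19 mod 9 = 1 — not in {2, 3, 4, 5, 7, 8}.
Hence p = 19 is a counterexample.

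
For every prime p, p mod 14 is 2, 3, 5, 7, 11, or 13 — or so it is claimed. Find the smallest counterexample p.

For p = 2, 3, 5, 7, 11, 13, 17, 19 the conclusion holds.
p = 23: 23 mod 14 = 9 — not in {2, 3, 5, 7, 11, 13}.
Thus p = 23 disproves the claim, and no smaller p works.

p = 23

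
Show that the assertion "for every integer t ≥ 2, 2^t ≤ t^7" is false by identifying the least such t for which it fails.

t = 37

We need the least integer t ≥ 2 for which 2^t > t^7.
For t = 2, 3, 4, 5, …, 34, 35, 36 the conclusion holds.
t = 37: 2^t = 137438953472 and t^7 = 94931877133, so 137438953472 > 94931877133.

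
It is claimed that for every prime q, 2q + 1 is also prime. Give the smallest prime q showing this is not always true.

q = 7

A counterexample is any prime q such that 2q + 1 is not prime; we check each in order.
For q = 2, 3, 5 the conclusion holds.
q = 7: 2q + 1 = 15 = 3 × 5, not prime.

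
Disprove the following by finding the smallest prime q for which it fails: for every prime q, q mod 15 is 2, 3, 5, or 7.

A counterexample is any prime q such that the claim fails; we check each in order.
For q = 2, 3, 5, 7 the conclusion holds.
q = 11: 11 mod 15 = 11 — not in {2, 3, 5, 7}.

q = 11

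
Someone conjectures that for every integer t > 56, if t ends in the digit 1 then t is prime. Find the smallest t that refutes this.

We need the least integer t > 56 for which t ends in the digit 1 but t is not prime.
For t = 61, 71 the conclusion holds.
t = 81: 81 ends in 1; 81 = 3 × 27, composite.

t = 81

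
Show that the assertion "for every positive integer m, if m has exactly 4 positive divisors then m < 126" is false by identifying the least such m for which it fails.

m = 129

The first 40 eligible values, up to m = 125, all satisfy the conclusion.
m = 129: τ(129) = 4; 129 ≥ 126.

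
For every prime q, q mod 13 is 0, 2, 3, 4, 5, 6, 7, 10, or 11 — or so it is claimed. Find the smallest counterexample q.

q = 47

For q = 2, 3, 5, 7, …, 37, 41, 43 the conclusion holds.
q = 47: 47 mod 13 = 8 — not in {0, 2, 3, 4, 5, 6, 7, 10, 11}.
So q = 47 is the smallest counterexample.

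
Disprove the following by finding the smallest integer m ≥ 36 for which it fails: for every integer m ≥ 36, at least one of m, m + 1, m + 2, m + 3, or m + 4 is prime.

m = 48

A counterexample is any integer m ≥ 36 such that m, m + 1, m + 2, m + 3, m + 4 are all composite; we check each in order.
The first 12 eligible values, up to m = 47, all satisfy the conclusion.
m = 48: 48 = 2 × 24; 49 = 7 × 7; 50 = 2 × 25; 51 = 3 × 17; 52 = 2 × 26 — all composite.
Hence m = 48 is a counterexample.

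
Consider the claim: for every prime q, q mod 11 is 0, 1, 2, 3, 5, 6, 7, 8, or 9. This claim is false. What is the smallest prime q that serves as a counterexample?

For q = 2, 3, 5, 7, …, 23, 29, 31 the conclusion holds.
q = 37: 37 mod 11 = 4 — not in {0, 1, 2, 3, 5, 6, 7, 8, 9}.
Thus q = 37 disproves the claim, and no smaller q works.

q = 37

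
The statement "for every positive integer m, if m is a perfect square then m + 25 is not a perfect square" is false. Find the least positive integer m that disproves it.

Check each positive integer m in order until m is a perfect square but m + 25 is a perfect square.
For m = 1, 4, 9, 16, …, 81, 100, 121 the conclusion holds.
m = 144: 144 = 12² and 144 + 25 = 169 = 13².

m = 144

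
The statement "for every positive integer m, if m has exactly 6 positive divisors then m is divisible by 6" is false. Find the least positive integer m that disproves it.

m = 20

We need the least positive integer m for which m has exactly 6 positive divisors but m is not divisible by 6.
m = 12: τ(12) = 6; 12 mod 6 = 0.
m = 18: τ(18) = 6; 18 mod 6 = 0.
m = 20: τ(20) = 6; 20 mod 6 = 2.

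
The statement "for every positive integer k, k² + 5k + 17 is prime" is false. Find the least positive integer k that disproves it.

k = 8

Check each positive integer k in order until k² + 5k + 17 is not prime.
The first 7 eligible values, up to k = 7, all satisfy the conclusion.
k = 8: k² + 5k + 17 = 121 = 11 × 11, composite.
So k = 8 is the smallest counterexample.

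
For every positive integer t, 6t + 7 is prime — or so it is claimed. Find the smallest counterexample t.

t = 1: 6t + 7 = 13, prime.
t = 2: 6t + 7 = 19, prime.
t = 3: 6t + 7 = 25 = 5 × 5, composite.
So t = 3 is the smallest counterexample.

t = 3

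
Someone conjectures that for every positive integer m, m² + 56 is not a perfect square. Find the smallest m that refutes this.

We need the least positive integer m for which m² + 56 is a perfect square.
For m = 1, 2, 3, 4 the conclusion holds.
m = 5: 5² + 56 = 81 = 9², a perfect square.

m = 5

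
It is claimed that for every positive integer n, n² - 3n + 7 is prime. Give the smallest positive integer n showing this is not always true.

n = 6

For n = 1, 2, 3, 4, 5 the conclusion holds.
n = 6: n² - 3n + 7 = 25 = 5 × 5, composite.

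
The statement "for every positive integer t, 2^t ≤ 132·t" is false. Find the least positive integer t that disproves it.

t = 11

For t = 1, 2, 3, 4, 5, 6, 7, 8, 9, 10 the conclusion holds.
t = 11: 2^t = 2048 and 132·t = 1452, so 2048 > 1452.
So t = 11 is the smallest counterexample.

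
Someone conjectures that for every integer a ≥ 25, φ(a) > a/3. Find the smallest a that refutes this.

a = 25: φ(25) = 20 and 25/3 = 25/3, so φ(25) > 25/3.
a = 26: φ(26) = 12 and 26/3 = 26/3, so φ(26) > 26/3.
a = 27: φ(27) = 18 and 27/3 = 9, so φ(27) > 27/3.
a = 28: φ(28) = 12 and 28/3 = 28/3, so φ(28) > 28/3.
a = 29: φ(29) = 28 and 29/3 = 29/3, so φ(29) > 29/3.
a = 30: φ(30) = 8 and 30/3 = 10, so φ(30) ≤ 30/3.

a = 30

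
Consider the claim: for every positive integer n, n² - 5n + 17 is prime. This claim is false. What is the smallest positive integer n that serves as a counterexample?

A counterexample is any positive integer n such that n² - 5n + 17 is not prime; we check each in order.
For n = 1, 2, 3, 4, …, 10, 11, 12 the conclusion holds.
n = 13: n² - 5n + 17 = 121 = 11 × 11, composite.

n = 13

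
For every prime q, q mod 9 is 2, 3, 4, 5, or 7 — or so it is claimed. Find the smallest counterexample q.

q = 17

We need the least prime q for which the claim fails.
For q = 2, 3, 5, 7, 11, 13 the conclusion holds.
q = 17: 17 mod 9 = 8 — not in {2, 3, 4, 5, 7}.
Thus q = 17 disproves the claim, and no smaller q works.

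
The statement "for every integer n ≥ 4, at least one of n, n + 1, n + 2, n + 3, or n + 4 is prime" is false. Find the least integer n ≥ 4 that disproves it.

n = 24

Check each integer n ≥ 4 in order until n, n + 1, n + 2, n + 3, n + 4 are all composite.
The first 20 eligible values, up to n = 23, all satisfy the conclusion.
n = 24: 24 = 2 × 12; 25 = 5 × 5; 26 = 2 × 13; 27 = 3 × 9; 28 = 2 × 14 — all composite.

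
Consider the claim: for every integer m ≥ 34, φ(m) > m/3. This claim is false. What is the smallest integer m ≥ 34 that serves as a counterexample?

For m = 34, 35 the conclusion holds.
m = 36: φ(36) = 12 and 36/3 = 12, so φ(36) ≤ 36/3.
Thus m = 36 disproves the claim, and no smaller m works.

m = 36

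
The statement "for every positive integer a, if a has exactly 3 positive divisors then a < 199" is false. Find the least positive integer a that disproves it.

A counterexample is any positive integer a such that a has exactly 3 positive divisors but the claim fails; we check each in order.
For a = 4, 9, 25, 49, 121, 169 the conclusion holds.
a = 289: τ(289) = 3; 289 ≥ 199.
Hence a = 289 is a counterexample.

a = 289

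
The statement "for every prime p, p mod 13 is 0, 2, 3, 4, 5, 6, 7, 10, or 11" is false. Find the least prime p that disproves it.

p = 47

For p = 2, 3, 5, 7, …, 37, 41, 43 the conclusion holds.
p = 47: 47 mod 13 = 8 — not in {0, 2, 3, 4, 5, 6, 7, 10, 11}.
Thus p = 47 disproves the claim, and no smaller p works.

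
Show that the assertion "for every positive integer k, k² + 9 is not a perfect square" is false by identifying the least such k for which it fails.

k = 4

k = 1: 1² + 9 = 10, not a perfect square.
k = 2: 2² + 9 = 13, not a perfect square.
k = 3: 3² + 9 = 18, not a perfect square.
k = 4: 4² + 9 = 25 = 5², a perfect square.
Hence k = 4 is a counterexample.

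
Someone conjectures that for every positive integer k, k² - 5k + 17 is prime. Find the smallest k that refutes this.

A counterexample is any positive integer k such that k² - 5k + 17 is not prime; we check each in order.
The first 12 eligible values, up to k = 12, all satisfy the conclusion.
k = 13: k² - 5k + 17 = 121 = 11 × 11, composite.
Thus k = 13 disproves the claim, and no smaller k works.

k = 13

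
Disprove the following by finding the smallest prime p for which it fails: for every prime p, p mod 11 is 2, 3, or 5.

p = 7

We need the least prime p for which the claim fails.
For p = 2, 3, 5 the conclusion holds.
p = 7: 7 mod 11 = 7 — not in {2, 3, 5}.
Hence p = 7 is a counterexample.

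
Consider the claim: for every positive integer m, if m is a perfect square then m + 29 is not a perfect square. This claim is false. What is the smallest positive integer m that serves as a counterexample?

Check each positive integer m in order until m is a perfect square but m + 29 is a perfect square.
For m = 1, 4, 9, 16, …, 121, 144, 169 the conclusion holds.
m = 196: 196 = 14² and 196 + 29 = 225 = 15².
Thus m = 196 disproves the claim, and no smaller m works.

m = 196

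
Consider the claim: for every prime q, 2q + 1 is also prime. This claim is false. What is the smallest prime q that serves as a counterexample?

q = 7

For q = 2, 3, 5 the conclusion holds.
q = 7: 2q + 1 = 15 = 3 × 5, not prime.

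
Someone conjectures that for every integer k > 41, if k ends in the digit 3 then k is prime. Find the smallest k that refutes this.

k = 63

k = 43: 43 ends in 3 and is prime.
k = 53: 53 ends in 3 and is prime.
k = 63: 63 ends in 3; 63 = 3 × 21, composite.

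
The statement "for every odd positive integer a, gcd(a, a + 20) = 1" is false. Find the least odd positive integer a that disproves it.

a = 5

We need the least odd positive integer a for which gcd(a, a + 20) > 1.
a = 1: gcd(1, 21) = 1.
a = 3: gcd(3, 23) = 1.
a = 5: gcd(5, 25) = 5.
Thus a = 5 disproves the claim, and no smaller a works.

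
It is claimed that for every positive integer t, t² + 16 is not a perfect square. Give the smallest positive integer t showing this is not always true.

t = 1: 1² + 16 = 17, not a perfect square.
t = 2: 2² + 16 = 20, not a perfect square.
t = 3: 3² + 16 = 25 = 5², a perfect square.
So t = 3 is the smallest counterexample.

t = 3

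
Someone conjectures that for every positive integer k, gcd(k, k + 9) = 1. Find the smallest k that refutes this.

A counterexample is any positive integer k such that gcd(k, k + 9) > 1; we check each in order.
For k = 1, 2 the conclusion holds.
k = 3: gcd(3, 12) = 3.
Thus k = 3 disproves the claim, and no smaller k works.

k = 3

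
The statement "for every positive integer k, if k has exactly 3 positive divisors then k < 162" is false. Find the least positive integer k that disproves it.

k = 169

Check each positive integer k in order until k has exactly 3 positive divisors but the claim fails.
The first 5 eligible values, up to k = 121, all satisfy the conclusion.
k = 169: τ(169) = 3; 169 ≥ 162.
So k = 169 is the smallest counterexample.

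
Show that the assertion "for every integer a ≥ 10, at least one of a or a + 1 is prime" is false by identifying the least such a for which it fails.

a = 14

a = 10: 11 is prime.
a = 11: 11 is prime.
a = 12: 13 is prime.
a = 13: 13 is prime.
a = 14: 14 = 2 × 7; 15 = 3 × 5 — both composite.
So a = 14 is the smallest counterexample.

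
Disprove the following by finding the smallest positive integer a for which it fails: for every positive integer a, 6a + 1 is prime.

Check each positive integer a in order until 6a + 1 is not prime.
For a = 1, 2, 3 the conclusion holds.
a = 4: 6a + 1 = 25 = 5 × 5, composite.

a = 4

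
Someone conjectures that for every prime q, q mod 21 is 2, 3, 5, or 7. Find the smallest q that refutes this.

We need the least prime q for which the claim fails.
For q = 2, 3, 5, 7 the conclusion holds.
q = 11: 11 mod 21 = 11 — not in {2, 3, 5, 7}.
Thus q = 11 disproves the claim, and no smaller q works.

q = 11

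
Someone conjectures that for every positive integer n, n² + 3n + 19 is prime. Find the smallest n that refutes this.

n = 15

Check each positive integer n in order until n² + 3n + 19 is not prime.
For n = 1, 2, 3, 4, …, 12, 13, 14 the conclusion holds.
n = 15: n² + 3n + 19 = 289 = 17 × 17, composite.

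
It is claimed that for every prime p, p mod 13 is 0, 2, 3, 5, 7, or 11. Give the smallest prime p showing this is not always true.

p = 17

A counterexample is any prime p such that the claim fails; we check each in order.
The first 6 eligible values, up to p = 13, all satisfy the conclusion.
p = 17: 17 mod 13 = 4 — not in {0, 2, 3, 5, 7, 11}.
Hence p = 17 is a counterexample.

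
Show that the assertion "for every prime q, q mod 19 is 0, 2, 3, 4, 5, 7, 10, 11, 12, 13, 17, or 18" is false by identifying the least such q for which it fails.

The first 14 eligible values, up to q = 43, all satisfy the conclusion.
q = 47: 47 mod 19 = 9 — not in {0, 2, 3, 4, 5, 7, 10, 11, 12, 13, 17, 18}.

q = 47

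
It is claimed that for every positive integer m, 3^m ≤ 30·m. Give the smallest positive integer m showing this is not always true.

We need the least positive integer m for which 3^m > 30·m.
The first 4 eligible values, up to m = 4, all satisfy the conclusion.
m = 5: 3^m = 243 and 30·m = 150, so 243 > 150.

m = 5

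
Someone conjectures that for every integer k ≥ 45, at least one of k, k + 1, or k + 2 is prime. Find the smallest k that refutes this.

A counterexample is any integer k ≥ 45 such that k, k + 1, k + 2 are all composite; we check each in order.
k = 45: 47 is prime.
k = 46: 47 is prime.
k = 47: 47 is prime.
k = 48: 48 = 2 × 24; 49 = 7 × 7; 50 = 2 × 25 — all composite.

k = 48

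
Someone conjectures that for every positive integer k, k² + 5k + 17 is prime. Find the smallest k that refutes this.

A counterexample is any positive integer k such that k² + 5k + 17 is not prime; we check each in order.
For k = 1, 2, 3, 4, 5, 6, 7 the conclusion holds.
k = 8: k² + 5k + 17 = 121 = 11 × 11, composite.
So k = 8 is the smallest counterexample.

k = 8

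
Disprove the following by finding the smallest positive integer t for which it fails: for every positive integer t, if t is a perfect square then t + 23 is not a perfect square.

t = 121

We need the least positive integer t for which t is a perfect square but t + 23 is a perfect square.
The first 10 eligible values, up to t = 100, all satisfy the conclusion.
t = 121: 121 = 11² and 121 + 23 = 144 = 12².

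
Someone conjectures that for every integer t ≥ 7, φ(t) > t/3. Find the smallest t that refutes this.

We need the least integer t ≥ 7 for which the claim fails.
For t = 7, 8, 9, 10, 11 the conclusion holds.
t = 12: φ(12) = 4 and 12/3 = 4, so φ(12) ≤ 12/3.

t = 12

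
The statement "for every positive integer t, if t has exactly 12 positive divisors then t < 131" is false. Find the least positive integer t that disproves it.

t = 132

We need the least positive integer t for which t has exactly 12 positive divisors but the claim fails.
t = 60: τ(60) = 12; 60 < 131.
t = 72: τ(72) = 12; 72 < 131.
t = 84: τ(84) = 12; 84 < 131.
t = 90: τ(90) = 12; 90 < 131.
t = 96: τ(96) = 12; 96 < 131.
t = 108: τ(108) = 12; 108 < 131.
t = 126: τ(126) = 12; 126 < 131.
t = 132: τ(132) = 12; 132 ≥ 131.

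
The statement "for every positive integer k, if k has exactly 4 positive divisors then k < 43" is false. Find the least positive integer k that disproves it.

A counterexample is any positive integer k such that k has exactly 4 positive divisors but the claim fails; we check each in order.
For k = 6, 8, 10, 14, …, 35, 38, 39 the conclusion holds.
k = 46: τ(46) = 4; 46 ≥ 43.

k = 46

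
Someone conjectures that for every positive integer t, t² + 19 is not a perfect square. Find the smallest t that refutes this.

t = 9

We need the least positive integer t for which t² + 19 is a perfect square.
t = 1: 1² + 19 = 20, not a perfect square.
t = 2: 2² + 19 = 23, not a perfect square.
t = 3: 3² + 19 = 28, not a perfect square.
t = 4: 4² + 19 = 35, not a perfect square.
t = 5: 5² + 19 = 44, not a perfect square.
t = 6: 6² + 19 = 55, not a perfect square.
t = 7: 7² + 19 = 68, not a perfect square.
t = 8: 8² + 19 = 83, not a perfect square.
t = 9: 9² + 19 = 100 = 10², a perfect square.
So t = 9 is the smallest counterexample.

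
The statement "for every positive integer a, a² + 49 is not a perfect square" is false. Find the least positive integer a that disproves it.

a = 24

The first 23 eligible values, up to a = 23, all satisfy the conclusion.
a = 24: 24² + 49 = 625 = 25², a perfect square.
Hence a = 24 is a counterexample.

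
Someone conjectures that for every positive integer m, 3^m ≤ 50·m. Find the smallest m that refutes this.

m = 6

We need the least positive integer m for which 3^m > 50·m.
For m = 1, 2, 3, 4, 5 the conclusion holds.
m = 6: 3^m = 729 and 50·m = 300, so 729 > 300.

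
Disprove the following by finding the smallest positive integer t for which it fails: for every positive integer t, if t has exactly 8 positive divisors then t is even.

A counterexample is any positive integer t such that t has exactly 8 positive divisors but t is odd; we check each in order.
The first 12 eligible values, up to t = 104, all satisfy the conclusion.
t = 105: divisors of 105: 1, 3, 5, 7, 15, 21, 35, 105; 105 is odd.
So t = 105 is the smallest counterexample.

t = 105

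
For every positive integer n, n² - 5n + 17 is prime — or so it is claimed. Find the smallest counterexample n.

Check each positive integer n in order until n² - 5n + 17 is not prime.
For n = 1, 2, 3, 4, …, 10, 11, 12 the conclusion holds.
n = 13: n² - 5n + 17 = 121 = 11 × 11, composite.
Thus n = 13 disproves the claim, and no smaller n works.

n = 13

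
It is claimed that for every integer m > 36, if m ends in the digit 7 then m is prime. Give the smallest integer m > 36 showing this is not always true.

m = 57

m = 37: 37 ends in 7 and is prime.
m = 47: 47 ends in 7 and is prime.
m = 57: 57 ends in 7; 57 = 3 × 19, composite.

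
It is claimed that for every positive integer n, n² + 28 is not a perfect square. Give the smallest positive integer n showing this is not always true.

n = 6

The first 5 eligible values, up to n = 5, all satisfy the conclusion.
n = 6: 6² + 28 = 64 = 8², a perfect square.
Hence n = 6 is a counterexample.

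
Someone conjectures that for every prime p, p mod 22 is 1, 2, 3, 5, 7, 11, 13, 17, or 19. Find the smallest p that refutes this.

p = 31

Check each prime p in order until the claim fails.
The first 10 eligible values, up to p = 29, all satisfy the conclusion.
p = 31: 31 mod 22 = 9 — not in {1, 2, 3, 5, 7, 11, 13, 17, 19}.
Hence p = 31 is a counterexample.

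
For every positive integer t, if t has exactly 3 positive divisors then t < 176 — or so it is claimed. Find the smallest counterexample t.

A counterexample is any positive integer t such that t has exactly 3 positive divisors but the claim fails; we check each in order.
t = 4: τ(4) = 3; 4 < 176.
t = 9: τ(9) = 3; 9 < 176.
t = 25: τ(25) = 3; 25 < 176.
t = 49: τ(49) = 3; 49 < 176.
t = 121: τ(121) = 3; 121 < 176.
t = 169: τ(169) = 3; 169 < 176.
t = 289: τ(289) = 3; 289 ≥ 176.
So t = 289 is the smallest counterexample.

t = 289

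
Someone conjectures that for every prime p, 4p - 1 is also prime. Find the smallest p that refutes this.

Check each prime p in order until 4p - 1 is not prime.
p = 2: 4p - 1 = 7, prime.
p = 3: 4p - 1 = 11, prime.
p = 5: 4p - 1 = 19, prime.
p = 7: 4p - 1 = 27 = 3 × 9, not prime.

p = 7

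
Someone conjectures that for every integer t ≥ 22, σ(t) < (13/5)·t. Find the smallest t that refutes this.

For t = 22, 23, 24, 25, …, 57, 58, 59 the conclusion holds.
t = 60: σ(60) = 168; 168 ≥ 156.
Hence t = 60 is a counterexample.

t = 60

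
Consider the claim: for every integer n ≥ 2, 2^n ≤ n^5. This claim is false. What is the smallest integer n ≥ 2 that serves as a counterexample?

Check each integer n ≥ 2 in order until 2^n > n^5.
The first 21 eligible values, up to n = 22, all satisfy the conclusion.
n = 23: 2^n = 8388608 and n^5 = 6436343, so 8388608 > 6436343.
So n = 23 is the smallest counterexample.

n = 23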